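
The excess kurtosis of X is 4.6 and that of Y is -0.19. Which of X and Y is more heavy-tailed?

Higher excess kurtosis ⇒ heavier tails relative to the normal distribution.
4.6 vs -0.19: the larger is 4.6, so X has heavier tails. (X is leptokurtic — heavier-than-normal tails; the other is platykurtic.)

X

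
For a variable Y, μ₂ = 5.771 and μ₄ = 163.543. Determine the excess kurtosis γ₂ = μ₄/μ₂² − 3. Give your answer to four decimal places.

μ₂² = 5.771² = 33.30444
μ₄/μ₂² = 163.543 / 33.30444 = 4.91055
γ₂ = 4.91055 − 3 ≈ 1.9105

1.9105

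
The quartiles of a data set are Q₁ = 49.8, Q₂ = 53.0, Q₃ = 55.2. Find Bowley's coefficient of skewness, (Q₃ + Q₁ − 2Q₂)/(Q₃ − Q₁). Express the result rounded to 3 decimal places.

-0.185

numerator: Q₃ + Q₁ − 2Q₂ = 55.2 + 49.8 − 2×53.0 = -1.0000
denominator: Q₃ − Q₁ = 55.2 − 49.8 = 5.4000
Bowley skewness = -1.0000 / 5.4000 ≈ -0.185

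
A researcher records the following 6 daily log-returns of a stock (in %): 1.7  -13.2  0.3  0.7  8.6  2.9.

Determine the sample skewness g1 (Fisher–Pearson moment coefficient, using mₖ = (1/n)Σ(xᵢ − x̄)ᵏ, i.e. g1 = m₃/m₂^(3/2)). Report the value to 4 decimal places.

x̄ = (1.7 - 13.2 + 0.3 + 0.7 + 8.6 + 2.9) / 6 = 0.1667
deviations (xᵢ − x̄): 1.5333, -13.3667, 0.1333, 0.5333, 8.4333, 2.7333
Σ(xᵢ − x̄)² = 259.9133 ⇒ m₂ = 259.9133/6 = 43.31889
Σ(xᵢ − x̄)³ = -1764.2244 ⇒ m₃ = -1764.2244/6 = -294.03741
m₂^(3/2) = 43.31889^(1.5) = 285.11231
g1 = m₃ / m₂^(3/2) = -294.03741 / 285.11231 ≈ -1.0313

-1.0313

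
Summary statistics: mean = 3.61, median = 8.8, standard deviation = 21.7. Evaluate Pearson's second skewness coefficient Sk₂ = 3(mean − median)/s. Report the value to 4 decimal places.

-0.7175

Sk₂ = 3(3.61 − 8.8) / 21.7 = 3 × -5.1900 / 21.7
    = -15.5700 / 21.7 ≈ -0.7175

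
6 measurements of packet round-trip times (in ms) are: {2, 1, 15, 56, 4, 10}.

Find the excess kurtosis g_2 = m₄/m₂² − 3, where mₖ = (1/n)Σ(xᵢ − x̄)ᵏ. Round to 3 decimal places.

0.740

x̄ = 14.6667
Σ(xᵢ − x̄)² = 2191.3333 ⇒ m₂ = 365.22222
Σ(xᵢ − x̄)⁴ = 2992830.4444 ⇒ m₄ = 498805.07407
m₂² = 133387.27160
g_2 = m₄/m₂² − 3 = 3.73953 − 3 ≈ 0.740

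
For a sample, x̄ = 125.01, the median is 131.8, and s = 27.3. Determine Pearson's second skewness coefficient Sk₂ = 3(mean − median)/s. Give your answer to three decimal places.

Sk₂ = 3(125.01 − 131.8) / 27.3 = 3 × -6.7900 / 27.3
    = -20.3700 / 27.3 ≈ -0.746

-0.746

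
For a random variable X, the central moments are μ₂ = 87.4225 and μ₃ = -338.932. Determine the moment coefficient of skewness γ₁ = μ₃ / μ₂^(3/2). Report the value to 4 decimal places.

σ = √μ₂ = √87.4225 = 9.35000
σ³ = μ₂^(3/2) = 817.40038
γ₁ = μ₃/σ³ = -338.932 / 817.40038 ≈ -0.4146

-0.4146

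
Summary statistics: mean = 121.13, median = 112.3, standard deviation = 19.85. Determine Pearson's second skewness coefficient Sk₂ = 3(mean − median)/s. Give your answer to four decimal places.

Sk₂ = 3(121.13 − 112.3) / 19.85 = 3 × 8.8300 / 19.85
    = 26.4900 / 19.85 ≈ 1.3345

1.3345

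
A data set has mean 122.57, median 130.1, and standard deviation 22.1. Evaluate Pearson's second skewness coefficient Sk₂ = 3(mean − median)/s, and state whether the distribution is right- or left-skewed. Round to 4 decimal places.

-1.0222, left-skewed

Sk₂ = 3(122.57 − 130.1) / 22.1 = 3 × -7.5300 / 22.1
    = -22.5900 / 22.1 ≈ -1.0222
Sk₂ < 0 ⇒ mean < median ⇒ left-skewed (negative skew).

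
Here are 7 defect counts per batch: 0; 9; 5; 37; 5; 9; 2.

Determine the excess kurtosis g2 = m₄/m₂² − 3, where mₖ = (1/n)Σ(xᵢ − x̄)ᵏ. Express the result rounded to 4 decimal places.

1.5473

x̄ = 9.5714
Σ(xᵢ − x̄)² = 943.7143 ⇒ m₂ = 134.81633
Σ(xᵢ − x̄)⁴ = 578548.0058 ⇒ m₄ = 82649.71512
m₂² = 18175.44190
g2 = m₄/m₂² − 3 = 4.54733 − 3 ≈ 1.5473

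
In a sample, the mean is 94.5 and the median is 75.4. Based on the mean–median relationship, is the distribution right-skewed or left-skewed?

right-skewed

mean − median = 94.5 − 75.4 = 19.1
mean > median ⇒ the longer tail is on the right ⇒ right-skewed (positively skewed).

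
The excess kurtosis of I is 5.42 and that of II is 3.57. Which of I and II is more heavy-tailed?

I

Higher excess kurtosis ⇒ heavier tails relative to the normal distribution.
5.42 vs 3.57: the larger is 5.42, so I has heavier tails.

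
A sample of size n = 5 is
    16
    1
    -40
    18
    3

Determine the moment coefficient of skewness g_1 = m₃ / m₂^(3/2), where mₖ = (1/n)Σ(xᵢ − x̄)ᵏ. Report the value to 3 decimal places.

x̄ = (16 + 1 - 40 + 18 + 3) / 5 = -0.4000
deviations (xᵢ − x̄): 16.4000, 1.4000, -39.6000, 18.4000, 3.4000
Σ(xᵢ − x̄)² = 2189.2000 ⇒ m₂ = 2189.2000/5 = 437.84000
Σ(xᵢ − x̄)³ = -51416.6400 ⇒ m₃ = -51416.6400/5 = -10283.32800
m₂^(3/2) = 437.84000^(1.5) = 9161.63853
g_1 = m₃ / m₂^(3/2) = -10283.32800 / 9161.63853 ≈ -1.122

-1.122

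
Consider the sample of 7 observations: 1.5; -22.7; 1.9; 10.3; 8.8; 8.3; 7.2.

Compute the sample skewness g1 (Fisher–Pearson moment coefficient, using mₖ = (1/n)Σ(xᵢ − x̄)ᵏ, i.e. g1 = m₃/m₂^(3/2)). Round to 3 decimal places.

x̄ = (1.5 - 22.7 + 1.9 + 10.3 + 8.8 + 8.3 + 7.2) / 7 = 2.1857
deviations (xᵢ − x̄): -0.6857, -24.8857, -0.2857, 8.1143, 6.6143, 6.1143, 5.0143
Σ(xᵢ − x̄)² = 791.9686 ⇒ m₂ = 791.9686/7 = 113.13837
Σ(xᵢ − x̄)³ = -14233.7595 ⇒ m₃ = -14233.7595/7 = -2033.39421
m₂^(3/2) = 113.13837^(1.5) = 1203.41345
g1 = m₃ / m₂^(3/2) = -2033.39421 / 1203.41345 ≈ -1.690

-1.690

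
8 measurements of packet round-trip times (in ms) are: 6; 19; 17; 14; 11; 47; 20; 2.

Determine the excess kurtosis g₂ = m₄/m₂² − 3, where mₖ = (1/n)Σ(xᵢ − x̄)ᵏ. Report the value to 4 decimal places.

x̄ = 17.0000
Σ(xᵢ − x̄)² = 1304.0000 ⇒ m₂ = 163.00000
Σ(xᵢ − x̄)⁴ = 876740.0000 ⇒ m₄ = 109592.50000
m₂² = 26569.00000
g₂ = m₄/m₂² − 3 = 4.12483 − 3 ≈ 1.1248

1.1248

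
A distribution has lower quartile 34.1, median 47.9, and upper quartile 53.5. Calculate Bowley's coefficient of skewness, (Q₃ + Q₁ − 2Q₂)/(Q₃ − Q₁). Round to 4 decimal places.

numerator: Q₃ + Q₁ − 2Q₂ = 53.5 + 34.1 − 2×47.9 = -8.2000
denominator: Q₃ − Q₁ = 53.5 − 34.1 = 19.4000
Bowley skewness = -8.2000 / 19.4000 ≈ -0.4227

-0.4227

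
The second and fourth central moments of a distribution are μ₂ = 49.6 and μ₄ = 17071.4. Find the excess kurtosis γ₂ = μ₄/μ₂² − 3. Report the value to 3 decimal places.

3.939

μ₂² = 49.6² = 2460.16000
μ₄/μ₂² = 17071.4 / 2460.16000 = 6.93914
γ₂ = 6.93914 − 3 ≈ 3.939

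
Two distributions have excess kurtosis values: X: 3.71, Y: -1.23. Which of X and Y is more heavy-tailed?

Higher excess kurtosis ⇒ heavier tails relative to the normal distribution.
3.71 vs -1.23: the larger is 3.71, so X has heavier tails. (X is leptokurtic — heavier-than-normal tails; the other is platykurtic.)

X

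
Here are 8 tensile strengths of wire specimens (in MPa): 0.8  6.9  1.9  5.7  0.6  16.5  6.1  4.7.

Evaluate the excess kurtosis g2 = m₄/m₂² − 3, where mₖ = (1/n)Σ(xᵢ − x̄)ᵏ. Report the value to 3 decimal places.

0.898

x̄ = 5.4000
Σ(xᵢ − x̄)² = 182.9800 ⇒ m₂ = 22.87250
Σ(xᵢ − x̄)⁴ = 16314.9046 ⇒ m₄ = 2039.36307
m₂² = 523.15126
g2 = m₄/m₂² − 3 = 3.89823 − 3 ≈ 0.898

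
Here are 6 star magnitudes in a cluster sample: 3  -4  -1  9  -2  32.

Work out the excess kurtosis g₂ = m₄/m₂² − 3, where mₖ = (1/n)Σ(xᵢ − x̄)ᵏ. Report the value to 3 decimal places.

x̄ = 6.1667
Σ(xᵢ − x̄)² = 906.8333 ⇒ m₂ = 151.13889
Σ(xᵢ − x̄)⁴ = 463305.4861 ⇒ m₄ = 77217.58102
m₂² = 22842.96373
g₂ = m₄/m₂² − 3 = 3.38037 − 3 ≈ 0.380

0.380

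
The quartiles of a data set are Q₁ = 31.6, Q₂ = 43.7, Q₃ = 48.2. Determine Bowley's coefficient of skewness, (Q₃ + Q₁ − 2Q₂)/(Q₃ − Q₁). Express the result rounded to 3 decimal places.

numerator: Q₃ + Q₁ − 2Q₂ = 48.2 + 31.6 − 2×43.7 = -7.6000
denominator: Q₃ − Q₁ = 48.2 − 31.6 = 16.6000
Bowley skewness = -7.6000 / 16.6000 ≈ -0.458

-0.458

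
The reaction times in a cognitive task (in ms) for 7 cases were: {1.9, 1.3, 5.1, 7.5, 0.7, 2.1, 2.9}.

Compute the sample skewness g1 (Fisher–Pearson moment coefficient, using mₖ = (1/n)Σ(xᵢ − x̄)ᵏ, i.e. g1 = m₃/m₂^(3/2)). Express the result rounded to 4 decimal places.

0.9494

x̄ = (1.9 + 1.3 + 5.1 + 7.5 + 0.7 + 2.1 + 2.9) / 7 = 3.0714
deviations (xᵢ − x̄): -1.1714, -1.7714, 2.0286, 4.4286, -2.3714, -0.9714, -0.1714
Σ(xᵢ − x̄)² = 34.8343 ⇒ m₂ = 34.8343/7 = 4.97633
Σ(xᵢ − x̄)³ = 73.7780 ⇒ m₃ = 73.7780/7 = 10.53971
m₂^(3/2) = 4.97633^(1.5) = 11.10103
g1 = m₃ / m₂^(3/2) = 10.53971 / 11.10103 ≈ 0.9494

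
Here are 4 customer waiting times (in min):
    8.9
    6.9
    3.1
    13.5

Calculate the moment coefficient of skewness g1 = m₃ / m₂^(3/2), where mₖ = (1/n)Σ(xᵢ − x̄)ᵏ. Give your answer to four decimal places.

x̄ = (8.9 + 6.9 + 3.1 + 13.5) / 4 = 8.1000
deviations (xᵢ − x̄): 0.8000, -1.2000, -5.0000, 5.4000
Σ(xᵢ − x̄)² = 56.2400 ⇒ m₂ = 56.2400/4 = 14.06000
Σ(xᵢ − x̄)³ = 31.2480 ⇒ m₃ = 31.2480/4 = 7.81200
m₂^(3/2) = 14.06000^(1.5) = 52.72031
g1 = m₃ / m₂^(3/2) = 7.81200 / 52.72031 ≈ 0.1482

0.1482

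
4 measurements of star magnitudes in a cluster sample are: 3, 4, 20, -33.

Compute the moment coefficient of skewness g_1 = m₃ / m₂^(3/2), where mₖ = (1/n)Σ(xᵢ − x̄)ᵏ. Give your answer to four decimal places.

-0.7214

x̄ = (3 + 4 + 20 - 33) / 4 = -1.5000
deviations (xᵢ − x̄): 4.5000, 5.5000, 21.5000, -31.5000
Σ(xᵢ − x̄)² = 1505.0000 ⇒ m₂ = 1505.0000/4 = 376.25000
Σ(xᵢ − x̄)³ = -21060.0000 ⇒ m₃ = -21060.0000/4 = -5265.00000
m₂^(3/2) = 376.25000^(1.5) = 7298.18323
g_1 = m₃ / m₂^(3/2) = -5265.00000 / 7298.18323 ≈ -0.7214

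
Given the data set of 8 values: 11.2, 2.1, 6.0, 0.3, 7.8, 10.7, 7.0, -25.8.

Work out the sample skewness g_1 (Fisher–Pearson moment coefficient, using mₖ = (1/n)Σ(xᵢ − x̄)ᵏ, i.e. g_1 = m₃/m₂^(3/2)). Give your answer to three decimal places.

x̄ = (11.2 + 2.1 + 6.0 + 0.3 + 7.8 + 10.7 + 7.0 - 25.8) / 8 = 2.4125
deviations (xᵢ − x̄): 8.7875, -0.3125, 3.5875, -2.1125, 5.3875, 8.2875, 4.5875, -28.2125
Σ(xᵢ − x̄)² = 1009.3488 ⇒ m₂ = 1009.3488/8 = 126.16859
Σ(xᵢ − x̄)³ = -20918.1916 ⇒ m₃ = -20918.1916/8 = -2614.77395
m₂^(3/2) = 126.16859^(1.5) = 1417.18613
g_1 = m₃ / m₂^(3/2) = -2614.77395 / 1417.18613 ≈ -1.845

-1.845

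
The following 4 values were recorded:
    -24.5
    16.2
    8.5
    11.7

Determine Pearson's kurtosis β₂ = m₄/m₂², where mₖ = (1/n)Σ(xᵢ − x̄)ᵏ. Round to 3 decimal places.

x̄ = 2.9750
Σ(xᵢ − x̄)² = 1036.4275 ⇒ m₂ = 259.10688
Σ(xᵢ − x̄)⁴ = 607154.3624 ⇒ m₄ = 151788.59060
m₂² = 67136.37267
β₂ = m₄/m₂² = 151788.59060 / 67136.37267 ≈ 2.261

2.261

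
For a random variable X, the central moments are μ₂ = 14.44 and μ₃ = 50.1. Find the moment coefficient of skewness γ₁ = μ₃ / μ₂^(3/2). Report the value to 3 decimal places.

0.913

σ = √μ₂ = √14.44 = 3.80000
σ³ = μ₂^(3/2) = 54.87200
γ₁ = μ₃/σ³ = 50.1 / 54.87200 ≈ 0.913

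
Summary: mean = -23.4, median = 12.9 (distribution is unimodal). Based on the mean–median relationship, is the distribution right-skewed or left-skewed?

mean − median = -23.4 − 12.9 = -36.3
mean < median ⇒ the longer tail is on the left ⇒ left-skewed (negatively skewed).

left-skewed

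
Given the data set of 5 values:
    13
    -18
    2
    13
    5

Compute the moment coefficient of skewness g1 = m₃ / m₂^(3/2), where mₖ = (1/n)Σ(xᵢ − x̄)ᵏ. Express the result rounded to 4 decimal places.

x̄ = (13 - 18 + 2 + 13 + 5) / 5 = 3.0000
deviations (xᵢ − x̄): 10.0000, -21.0000, -1.0000, 10.0000, 2.0000
Σ(xᵢ − x̄)² = 646.0000 ⇒ m₂ = 646.0000/5 = 129.20000
Σ(xᵢ − x̄)³ = -7254.0000 ⇒ m₃ = -7254.0000/5 = -1450.80000
m₂^(3/2) = 129.20000^(1.5) = 1468.56702
g1 = m₃ / m₂^(3/2) = -1450.80000 / 1468.56702 ≈ -0.9879

-0.9879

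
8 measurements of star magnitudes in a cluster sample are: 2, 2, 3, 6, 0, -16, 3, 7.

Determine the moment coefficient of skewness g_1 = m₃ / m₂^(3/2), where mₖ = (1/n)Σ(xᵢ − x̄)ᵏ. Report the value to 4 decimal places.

-1.8235

x̄ = (2 + 2 + 3 + 6 + 0 - 16 + 3 + 7) / 8 = 0.8750
deviations (xᵢ − x̄): 1.1250, 1.1250, 2.1250, 5.1250, -0.8750, -16.8750, 2.1250, 6.1250
Σ(xᵢ − x̄)² = 360.8750 ⇒ m₂ = 360.8750/8 = 45.10938
Σ(xᵢ − x̄)³ = -4419.6563 ⇒ m₃ = -4419.6563/8 = -552.45703
m₂^(3/2) = 45.10938^(1.5) = 302.97041
g_1 = m₃ / m₂^(3/2) = -552.45703 / 302.97041 ≈ -1.8235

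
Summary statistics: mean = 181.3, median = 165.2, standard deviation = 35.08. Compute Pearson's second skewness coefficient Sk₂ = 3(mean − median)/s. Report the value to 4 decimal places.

1.3769

Sk₂ = 3(181.3 − 165.2) / 35.08 = 3 × 16.1000 / 35.08
    = 48.3000 / 35.08 ≈ 1.3769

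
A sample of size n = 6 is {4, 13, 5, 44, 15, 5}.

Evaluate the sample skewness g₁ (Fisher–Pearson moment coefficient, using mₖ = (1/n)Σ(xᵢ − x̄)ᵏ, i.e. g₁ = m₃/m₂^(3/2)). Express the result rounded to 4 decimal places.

1.4432

x̄ = (4 + 13 + 5 + 44 + 15 + 5) / 6 = 14.3333
deviations (xᵢ − x̄): -10.3333, -1.3333, -9.3333, 29.6667, 0.6667, -9.3333
Σ(xᵢ − x̄)² = 1163.3333 ⇒ m₂ = 1163.3333/6 = 193.88889
Σ(xᵢ − x̄)³ = 23378.4444 ⇒ m₃ = 23378.4444/6 = 3896.40741
m₂^(3/2) = 193.88889^(1.5) = 2699.78626
g₁ = m₃ / m₂^(3/2) = 3896.40741 / 2699.78626 ≈ 1.4432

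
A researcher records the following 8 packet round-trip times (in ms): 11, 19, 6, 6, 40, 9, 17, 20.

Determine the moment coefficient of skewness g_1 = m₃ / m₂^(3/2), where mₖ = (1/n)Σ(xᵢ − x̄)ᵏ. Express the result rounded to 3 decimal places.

1.249

x̄ = (11 + 19 + 6 + 6 + 40 + 9 + 17 + 20) / 8 = 16.0000
deviations (xᵢ − x̄): -5.0000, 3.0000, -10.0000, -10.0000, 24.0000, -7.0000, 1.0000, 4.0000
Σ(xᵢ − x̄)² = 876.0000 ⇒ m₂ = 876.0000/8 = 109.50000
Σ(xᵢ − x̄)³ = 11448.0000 ⇒ m₃ = 11448.0000/8 = 1431.00000
m₂^(3/2) = 109.50000^(1.5) = 1145.83261
g_1 = m₃ / m₂^(3/2) = 1431.00000 / 1145.83261 ≈ 1.249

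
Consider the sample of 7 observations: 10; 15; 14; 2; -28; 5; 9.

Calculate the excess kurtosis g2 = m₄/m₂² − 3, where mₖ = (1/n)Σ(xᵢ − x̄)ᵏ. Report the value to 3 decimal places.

x̄ = 3.8571
Σ(xᵢ − x̄)² = 1310.8571 ⇒ m₂ = 187.26531
Σ(xᵢ − x̄)⁴ = 1058113.8076 ⇒ m₄ = 151159.11537
m₂² = 35068.29488
g2 = m₄/m₂² − 3 = 4.31042 − 3 ≈ 1.310

1.310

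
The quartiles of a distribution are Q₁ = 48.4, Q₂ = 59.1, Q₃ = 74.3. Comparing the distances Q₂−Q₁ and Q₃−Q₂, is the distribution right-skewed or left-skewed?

right-skewed

Q₂ − Q₁ = 10.7;  Q₃ − Q₂ = 15.2
Q₃ − Q₂ > Q₂ − Q₁ ⇒ the upper half is more spread out ⇒ right-skewed.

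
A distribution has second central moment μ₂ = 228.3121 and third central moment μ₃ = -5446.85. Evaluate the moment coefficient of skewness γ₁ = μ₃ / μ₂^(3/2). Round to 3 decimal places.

σ = √μ₂ = √228.3121 = 15.11000
σ³ = μ₂^(3/2) = 3449.79583
γ₁ = μ₃/σ³ = -5446.85 / 3449.79583 ≈ -1.579

-1.579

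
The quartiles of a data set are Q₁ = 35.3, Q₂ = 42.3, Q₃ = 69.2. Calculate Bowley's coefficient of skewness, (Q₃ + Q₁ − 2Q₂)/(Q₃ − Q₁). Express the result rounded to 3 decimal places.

0.587

numerator: Q₃ + Q₁ − 2Q₂ = 69.2 + 35.3 − 2×42.3 = 19.9000
denominator: Q₃ − Q₁ = 69.2 − 35.3 = 33.9000
Bowley skewness = 19.9000 / 33.9000 ≈ 0.587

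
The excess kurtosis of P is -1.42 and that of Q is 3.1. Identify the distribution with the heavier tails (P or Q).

Higher excess kurtosis ⇒ heavier tails relative to the normal distribution.
-1.42 vs 3.1: the larger is 3.1, so Q has heavier tails. (Q is leptokurtic — heavier-than-normal tails; the other is platykurtic.)

Q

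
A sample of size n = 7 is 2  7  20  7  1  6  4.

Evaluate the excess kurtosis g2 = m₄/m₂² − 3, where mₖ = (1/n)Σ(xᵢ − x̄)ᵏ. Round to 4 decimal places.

x̄ = 6.7143
Σ(xᵢ − x̄)² = 239.4286 ⇒ m₂ = 34.20408
Σ(xᵢ − x̄)⁴ = 32770.5539 ⇒ m₄ = 4681.50771
m₂² = 1169.91920
g2 = m₄/m₂² − 3 = 4.00156 − 3 ≈ 1.0016

1.0016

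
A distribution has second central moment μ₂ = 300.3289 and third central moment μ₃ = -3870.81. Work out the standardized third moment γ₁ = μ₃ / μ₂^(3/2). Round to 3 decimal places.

σ = √μ₂ = √300.3289 = 17.33000
σ³ = μ₂^(3/2) = 5204.69984
γ₁ = μ₃/σ³ = -3870.81 / 5204.69984 ≈ -0.744

-0.744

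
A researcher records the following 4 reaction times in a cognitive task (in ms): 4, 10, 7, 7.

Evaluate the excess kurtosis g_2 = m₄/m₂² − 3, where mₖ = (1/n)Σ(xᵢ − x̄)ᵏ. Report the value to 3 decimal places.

-1.000

x̄ = 7.0000
Σ(xᵢ − x̄)² = 18.0000 ⇒ m₂ = 4.50000
Σ(xᵢ − x̄)⁴ = 162.0000 ⇒ m₄ = 40.50000
m₂² = 20.25000
g_2 = m₄/m₂² − 3 = 2.00000 − 3 ≈ -1.000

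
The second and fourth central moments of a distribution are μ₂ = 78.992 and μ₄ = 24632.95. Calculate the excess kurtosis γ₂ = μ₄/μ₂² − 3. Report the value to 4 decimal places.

μ₂² = 78.992² = 6239.73606
μ₄/μ₂² = 24632.95 / 6239.73606 = 3.94776
γ₂ = 3.94776 − 3 ≈ 0.9478

0.9478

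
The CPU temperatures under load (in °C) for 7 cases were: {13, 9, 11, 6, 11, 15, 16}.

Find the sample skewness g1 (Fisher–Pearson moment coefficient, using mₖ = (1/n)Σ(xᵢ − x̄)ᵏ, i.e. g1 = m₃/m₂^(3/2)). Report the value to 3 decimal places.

-0.262

x̄ = (13 + 9 + 11 + 6 + 11 + 15 + 16) / 7 = 11.5714
deviations (xᵢ − x̄): 1.4286, -2.5714, -0.5714, -5.5714, -0.5714, 3.4286, 4.4286
Σ(xᵢ − x̄)² = 71.7143 ⇒ m₂ = 71.7143/7 = 10.24490
Σ(xᵢ − x̄)³ = -60.2449 ⇒ m₃ = -60.2449/7 = -8.60641
m₂^(3/2) = 10.24490^(1.5) = 32.79151
g1 = m₃ / m₂^(3/2) = -8.60641 / 32.79151 ≈ -0.262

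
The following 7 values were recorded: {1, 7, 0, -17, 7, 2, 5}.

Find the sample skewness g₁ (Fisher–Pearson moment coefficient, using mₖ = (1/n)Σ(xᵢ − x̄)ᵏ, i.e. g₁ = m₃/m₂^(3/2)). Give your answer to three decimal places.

x̄ = (1 + 7 + 0 - 17 + 7 + 2 + 5) / 7 = 0.7143
deviations (xᵢ − x̄): 0.2857, 6.2857, -0.7143, -17.7143, 6.2857, 1.2857, 4.2857
Σ(xᵢ − x̄)² = 413.4286 ⇒ m₂ = 413.4286/7 = 59.06122
Σ(xᵢ − x̄)³ = -4981.4694 ⇒ m₃ = -4981.4694/7 = -711.63848
m₂^(3/2) = 59.06122^(1.5) = 453.89319
g₁ = m₃ / m₂^(3/2) = -711.63848 / 453.89319 ≈ -1.568

-1.568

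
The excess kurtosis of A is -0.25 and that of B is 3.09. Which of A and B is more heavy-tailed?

Higher excess kurtosis ⇒ heavier tails relative to the normal distribution.
-0.25 vs 3.09: the larger is 3.09, so B has heavier tails. (B is leptokurtic — heavier-than-normal tails; the other is platykurtic.)

B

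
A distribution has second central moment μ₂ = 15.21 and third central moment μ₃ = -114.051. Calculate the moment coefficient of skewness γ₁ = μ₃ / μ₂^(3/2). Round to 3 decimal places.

σ = √μ₂ = √15.21 = 3.90000
σ³ = μ₂^(3/2) = 59.31900
γ₁ = μ₃/σ³ = -114.051 / 59.31900 ≈ -1.923

-1.923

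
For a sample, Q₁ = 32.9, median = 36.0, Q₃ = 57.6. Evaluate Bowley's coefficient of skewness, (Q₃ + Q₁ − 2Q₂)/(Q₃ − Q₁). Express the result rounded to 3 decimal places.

0.749

numerator: Q₃ + Q₁ − 2Q₂ = 57.6 + 32.9 − 2×36.0 = 18.5000
denominator: Q₃ − Q₁ = 57.6 − 32.9 = 24.7000
Bowley skewness = 18.5000 / 24.7000 ≈ 0.749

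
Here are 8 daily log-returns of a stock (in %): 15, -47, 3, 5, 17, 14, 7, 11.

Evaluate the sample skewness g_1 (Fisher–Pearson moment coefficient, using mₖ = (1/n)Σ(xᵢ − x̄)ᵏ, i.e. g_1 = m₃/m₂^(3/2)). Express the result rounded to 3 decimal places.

x̄ = (15 - 47 + 3 + 5 + 17 + 14 + 7 + 11) / 8 = 3.1250
deviations (xᵢ − x̄): 11.8750, -50.1250, -0.1250, 1.8750, 13.8750, 10.8750, 3.8750, 7.8750
Σ(xᵢ − x̄)² = 3044.8750 ⇒ m₂ = 3044.8750/8 = 380.60938
Σ(xᵢ − x̄)³ = -119754.8438 ⇒ m₃ = -119754.8438/8 = -14969.35547
m₂^(3/2) = 380.60938^(1.5) = 7425.38920
g_1 = m₃ / m₂^(3/2) = -14969.35547 / 7425.38920 ≈ -2.016

-2.016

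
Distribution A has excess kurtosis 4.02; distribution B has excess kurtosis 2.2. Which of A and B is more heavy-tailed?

Higher excess kurtosis ⇒ heavier tails relative to the normal distribution.
4.02 vs 2.2: the larger is 4.02, so A has heavier tails.

A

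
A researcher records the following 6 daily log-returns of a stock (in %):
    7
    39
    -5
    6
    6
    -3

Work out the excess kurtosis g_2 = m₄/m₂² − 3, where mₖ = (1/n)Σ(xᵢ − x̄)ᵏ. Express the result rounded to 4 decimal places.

0.5283

x̄ = 8.3333
Σ(xᵢ − x̄)² = 1259.3333 ⇒ m₂ = 209.88889
Σ(xᵢ − x̄)⁴ = 932601.1111 ⇒ m₄ = 155433.51852
m₂² = 44053.34568
g_2 = m₄/m₂² − 3 = 3.52830 − 3 ≈ 0.5283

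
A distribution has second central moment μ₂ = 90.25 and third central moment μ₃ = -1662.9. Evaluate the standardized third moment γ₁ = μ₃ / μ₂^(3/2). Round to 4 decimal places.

-1.9395

σ = √μ₂ = √90.25 = 9.50000
σ³ = μ₂^(3/2) = 857.37500
γ₁ = μ₃/σ³ = -1662.9 / 857.37500 ≈ -1.9395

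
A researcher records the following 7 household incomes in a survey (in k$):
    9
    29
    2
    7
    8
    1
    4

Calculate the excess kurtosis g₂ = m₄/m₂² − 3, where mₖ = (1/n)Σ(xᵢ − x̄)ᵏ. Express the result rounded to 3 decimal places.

1.288

x̄ = 8.5714
Σ(xᵢ − x̄)² = 541.7143 ⇒ m₂ = 77.38776
Σ(xᵢ − x̄)⁴ = 179755.5569 ⇒ m₄ = 25679.36526
m₂² = 5988.86464
g₂ = m₄/m₂² − 3 = 4.28785 − 3 ≈ 1.288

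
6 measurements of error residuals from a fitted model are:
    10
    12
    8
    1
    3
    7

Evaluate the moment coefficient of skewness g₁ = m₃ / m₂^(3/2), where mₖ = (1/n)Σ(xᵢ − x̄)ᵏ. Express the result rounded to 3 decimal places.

-0.253

x̄ = (10 + 12 + 8 + 1 + 3 + 7) / 6 = 6.8333
deviations (xᵢ − x̄): 3.1667, 5.1667, 1.1667, -5.8333, -3.8333, 0.1667
Σ(xᵢ − x̄)² = 86.8333 ⇒ m₂ = 86.8333/6 = 14.47222
Σ(xᵢ − x̄)³ = -83.5556 ⇒ m₃ = -83.5556/6 = -13.92593
m₂^(3/2) = 14.47222^(1.5) = 55.05577
g₁ = m₃ / m₂^(3/2) = -13.92593 / 55.05577 ≈ -0.253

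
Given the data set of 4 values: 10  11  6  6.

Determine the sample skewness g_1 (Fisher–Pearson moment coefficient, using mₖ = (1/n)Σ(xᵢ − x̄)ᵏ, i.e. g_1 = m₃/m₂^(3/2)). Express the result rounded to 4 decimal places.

x̄ = (10 + 11 + 6 + 6) / 4 = 8.2500
deviations (xᵢ − x̄): 1.7500, 2.7500, -2.2500, -2.2500
Σ(xᵢ − x̄)² = 20.7500 ⇒ m₂ = 20.7500/4 = 5.18750
Σ(xᵢ − x̄)³ = 3.3750 ⇒ m₃ = 3.3750/4 = 0.84375
m₂^(3/2) = 5.18750^(1.5) = 11.81509
g_1 = m₃ / m₂^(3/2) = 0.84375 / 11.81509 ≈ 0.0714

0.0714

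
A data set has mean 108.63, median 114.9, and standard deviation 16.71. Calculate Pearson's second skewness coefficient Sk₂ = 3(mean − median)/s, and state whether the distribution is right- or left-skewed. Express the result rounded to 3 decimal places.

-1.126, left-skewed

Sk₂ = 3(108.63 − 114.9) / 16.71 = 3 × -6.2700 / 16.71
    = -18.8100 / 16.71 ≈ -1.126
Sk₂ < 0 ⇒ mean < median ⇒ left-skewed (negative skew).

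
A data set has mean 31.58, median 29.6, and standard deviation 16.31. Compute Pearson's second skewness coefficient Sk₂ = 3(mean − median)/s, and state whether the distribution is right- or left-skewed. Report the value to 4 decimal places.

Sk₂ = 3(31.58 − 29.6) / 16.31 = 3 × 1.9800 / 16.31
    = 5.9400 / 16.31 ≈ 0.3642
Sk₂ > 0 ⇒ mean > median ⇒ right-skewed (positive skew).

0.3642, right-skewed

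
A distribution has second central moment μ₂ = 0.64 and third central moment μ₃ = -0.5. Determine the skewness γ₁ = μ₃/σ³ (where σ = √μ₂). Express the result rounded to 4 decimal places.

σ = √μ₂ = √0.64 = 0.80000
σ³ = μ₂^(3/2) = 0.51200
γ₁ = μ₃/σ³ = -0.5 / 0.51200 ≈ -0.9766

-0.9766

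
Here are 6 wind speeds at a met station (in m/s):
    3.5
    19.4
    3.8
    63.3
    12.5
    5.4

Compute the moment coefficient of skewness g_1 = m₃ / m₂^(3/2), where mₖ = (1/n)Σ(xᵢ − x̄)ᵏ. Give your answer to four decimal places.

1.5223

x̄ = (3.5 + 19.4 + 3.8 + 63.3 + 12.5 + 5.4) / 6 = 17.9833
deviations (xᵢ − x̄): -14.4833, 1.4167, -14.1833, 45.3167, -5.4833, -12.5833
Σ(xᵢ − x̄)² = 2654.9483 ⇒ m₂ = 2654.9483/6 = 442.49139
Σ(xᵢ − x̄)³ = 85016.5044 ⇒ m₃ = 85016.5044/6 = 14169.41741
m₂^(3/2) = 442.49139^(1.5) = 9308.01845
g_1 = m₃ / m₂^(3/2) = 14169.41741 / 9308.01845 ≈ 1.5223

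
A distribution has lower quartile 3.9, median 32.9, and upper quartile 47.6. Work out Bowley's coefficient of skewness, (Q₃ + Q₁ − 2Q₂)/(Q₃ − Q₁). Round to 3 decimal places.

numerator: Q₃ + Q₁ − 2Q₂ = 47.6 + 3.9 − 2×32.9 = -14.3000
denominator: Q₃ − Q₁ = 47.6 − 3.9 = 43.7000
Bowley skewness = -14.3000 / 43.7000 ≈ -0.327

-0.327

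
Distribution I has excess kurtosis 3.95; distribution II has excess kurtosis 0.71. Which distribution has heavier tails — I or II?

Higher excess kurtosis ⇒ heavier tails relative to the normal distribution.
3.95 vs 0.71: the larger is 3.95, so I has heavier tails.

I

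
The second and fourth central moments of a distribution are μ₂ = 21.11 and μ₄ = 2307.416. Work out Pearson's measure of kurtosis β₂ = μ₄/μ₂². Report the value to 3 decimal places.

5.178

μ₂² = 21.11² = 445.63210
μ₄/μ₂² = 2307.416 / 445.63210 = 5.17785
β₂ ≈ 5.178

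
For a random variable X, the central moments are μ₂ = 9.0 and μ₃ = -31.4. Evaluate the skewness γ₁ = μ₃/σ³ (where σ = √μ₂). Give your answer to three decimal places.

σ = √μ₂ = √9.0 = 3.00000
σ³ = μ₂^(3/2) = 27.00000
γ₁ = μ₃/σ³ = -31.4 / 27.00000 ≈ -1.163

-1.163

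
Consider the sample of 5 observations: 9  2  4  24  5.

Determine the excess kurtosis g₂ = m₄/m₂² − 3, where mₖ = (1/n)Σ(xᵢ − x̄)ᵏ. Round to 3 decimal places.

-0.162

x̄ = 8.8000
Σ(xᵢ − x̄)² = 314.8000 ⇒ m₂ = 62.96000
Σ(xᵢ − x̄)⁴ = 56256.9760 ⇒ m₄ = 11251.39520
m₂² = 3963.96160
g₂ = m₄/m₂² − 3 = 2.83842 − 3 ≈ -0.162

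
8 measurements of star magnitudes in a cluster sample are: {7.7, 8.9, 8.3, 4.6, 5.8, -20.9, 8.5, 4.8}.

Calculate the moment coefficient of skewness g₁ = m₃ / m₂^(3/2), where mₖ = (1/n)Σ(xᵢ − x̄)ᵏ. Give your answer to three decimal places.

x̄ = (7.7 + 8.9 + 8.3 + 4.6 + 5.8 - 20.9 + 8.5 + 4.8) / 8 = 3.4625
deviations (xᵢ − x̄): 4.2375, 5.4375, 4.8375, 1.1375, 2.3375, -24.3625, 5.0375, 1.3375
Σ(xᵢ − x̄)² = 698.3787 ⇒ m₂ = 698.3787/8 = 87.29734
Σ(xᵢ − x̄)³ = -13965.3770 ⇒ m₃ = -13965.3770/8 = -1745.67212
m₂^(3/2) = 87.29734^(1.5) = 815.64569
g₁ = m₃ / m₂^(3/2) = -1745.67212 / 815.64569 ≈ -2.140

-2.140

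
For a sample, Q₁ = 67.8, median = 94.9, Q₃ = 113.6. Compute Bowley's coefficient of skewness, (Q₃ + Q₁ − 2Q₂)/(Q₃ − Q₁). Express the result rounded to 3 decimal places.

-0.183

numerator: Q₃ + Q₁ − 2Q₂ = 113.6 + 67.8 − 2×94.9 = -8.4000
denominator: Q₃ − Q₁ = 113.6 − 67.8 = 45.8000
Bowley skewness = -8.4000 / 45.8000 ≈ -0.183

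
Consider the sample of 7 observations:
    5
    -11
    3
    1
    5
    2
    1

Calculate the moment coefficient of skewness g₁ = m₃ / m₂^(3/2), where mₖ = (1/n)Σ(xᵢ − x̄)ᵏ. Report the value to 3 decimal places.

-1.646

x̄ = (5 - 11 + 3 + 1 + 5 + 2 + 1) / 7 = 0.8571
deviations (xᵢ − x̄): 4.1429, -11.8571, 2.1429, 0.1429, 4.1429, 1.1429, 0.1429
Σ(xᵢ − x̄)² = 180.8571 ⇒ m₂ = 180.8571/7 = 25.83673
Σ(xᵢ − x̄)³ = -1513.4694 ⇒ m₃ = -1513.4694/7 = -216.20991
m₂^(3/2) = 25.83673^(1.5) = 131.32773
g₁ = m₃ / m₂^(3/2) = -216.20991 / 131.32773 ≈ -1.646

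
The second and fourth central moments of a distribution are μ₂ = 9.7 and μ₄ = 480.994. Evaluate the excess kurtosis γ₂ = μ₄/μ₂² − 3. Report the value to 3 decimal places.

μ₂² = 9.7² = 94.09000
μ₄/μ₂² = 480.994 / 94.09000 = 5.11206
γ₂ = 5.11206 − 3 ≈ 2.112

2.112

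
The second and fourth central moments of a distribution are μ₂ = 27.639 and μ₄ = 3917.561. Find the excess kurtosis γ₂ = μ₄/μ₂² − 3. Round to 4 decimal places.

μ₂² = 27.639² = 763.91432
μ₄/μ₂² = 3917.561 / 763.91432 = 5.12827
γ₂ = 5.12827 − 3 ≈ 2.1283

2.1283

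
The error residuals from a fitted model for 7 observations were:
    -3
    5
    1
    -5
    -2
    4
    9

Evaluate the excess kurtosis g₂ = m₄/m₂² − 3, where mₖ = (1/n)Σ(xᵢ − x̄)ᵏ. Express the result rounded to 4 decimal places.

-1.1814

x̄ = 1.2857
Σ(xᵢ − x̄)² = 149.4286 ⇒ m₂ = 21.34694
Σ(xᵢ − x̄)⁴ = 5801.0437 ⇒ m₄ = 828.72053
m₂² = 455.69180
g₂ = m₄/m₂² − 3 = 1.81860 − 3 ≈ -1.1814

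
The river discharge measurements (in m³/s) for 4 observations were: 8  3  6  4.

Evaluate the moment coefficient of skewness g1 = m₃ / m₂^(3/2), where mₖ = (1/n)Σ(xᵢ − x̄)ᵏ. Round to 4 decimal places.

0.2780

x̄ = (8 + 3 + 6 + 4) / 4 = 5.2500
deviations (xᵢ − x̄): 2.7500, -2.2500, 0.7500, -1.2500
Σ(xᵢ − x̄)² = 14.7500 ⇒ m₂ = 14.7500/4 = 3.68750
Σ(xᵢ − x̄)³ = 7.8750 ⇒ m₃ = 7.8750/4 = 1.96875
m₂^(3/2) = 3.68750^(1.5) = 7.08106
g1 = m₃ / m₂^(3/2) = 1.96875 / 7.08106 ≈ 0.2780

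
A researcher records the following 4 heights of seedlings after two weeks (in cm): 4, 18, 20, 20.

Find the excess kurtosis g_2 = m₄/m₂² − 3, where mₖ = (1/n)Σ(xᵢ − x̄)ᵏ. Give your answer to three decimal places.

-0.709

x̄ = 15.5000
Σ(xᵢ − x̄)² = 179.0000 ⇒ m₂ = 44.75000
Σ(xᵢ − x̄)⁴ = 18349.2500 ⇒ m₄ = 4587.31250
m₂² = 2002.56250
g_2 = m₄/m₂² − 3 = 2.29072 − 3 ≈ -0.709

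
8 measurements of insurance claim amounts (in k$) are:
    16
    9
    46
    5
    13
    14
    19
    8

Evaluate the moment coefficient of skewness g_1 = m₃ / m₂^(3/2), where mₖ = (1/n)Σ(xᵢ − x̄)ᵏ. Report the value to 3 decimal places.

1.724

x̄ = (16 + 9 + 46 + 5 + 13 + 14 + 19 + 8) / 8 = 16.2500
deviations (xᵢ − x̄): -0.2500, -7.2500, 29.7500, -11.2500, -3.2500, -2.2500, 2.7500, -8.2500
Σ(xᵢ − x̄)² = 1155.5000 ⇒ m₂ = 1155.5000/8 = 144.43750
Σ(xᵢ − x̄)³ = 23939.2500 ⇒ m₃ = 23939.2500/8 = 2992.40625
m₂^(3/2) = 144.43750^(1.5) = 1735.88098
g_1 = m₃ / m₂^(3/2) = 2992.40625 / 1735.88098 ≈ 1.724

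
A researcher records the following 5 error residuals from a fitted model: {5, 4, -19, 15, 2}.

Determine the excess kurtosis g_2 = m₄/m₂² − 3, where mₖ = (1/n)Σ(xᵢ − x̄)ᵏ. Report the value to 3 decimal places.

-0.310

x̄ = 1.4000
Σ(xᵢ − x̄)² = 621.2000 ⇒ m₂ = 124.24000
Σ(xᵢ − x̄)⁴ = 207613.1360 ⇒ m₄ = 41522.62720
m₂² = 15435.57760
g_2 = m₄/m₂² − 3 = 2.69006 − 3 ≈ -0.310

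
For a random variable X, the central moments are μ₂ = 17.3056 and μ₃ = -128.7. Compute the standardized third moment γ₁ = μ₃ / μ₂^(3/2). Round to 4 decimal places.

σ = √μ₂ = √17.3056 = 4.16000
σ³ = μ₂^(3/2) = 71.99130
γ₁ = μ₃/σ³ = -128.7 / 71.99130 ≈ -1.7877

-1.7877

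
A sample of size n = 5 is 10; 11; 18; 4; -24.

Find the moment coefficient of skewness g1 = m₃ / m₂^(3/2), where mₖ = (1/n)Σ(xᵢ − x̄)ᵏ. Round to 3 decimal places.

x̄ = (10 + 11 + 18 + 4 - 24) / 5 = 3.8000
deviations (xᵢ − x̄): 6.2000, 7.2000, 14.2000, 0.2000, -27.8000
Σ(xᵢ − x̄)² = 1064.8000 ⇒ m₂ = 1064.8000/5 = 212.96000
Σ(xᵢ − x̄)³ = -18010.0800 ⇒ m₃ = -18010.0800/5 = -3602.01600
m₂^(3/2) = 212.96000^(1.5) = 3107.75703
g1 = m₃ / m₂^(3/2) = -3602.01600 / 3107.75703 ≈ -1.159

-1.159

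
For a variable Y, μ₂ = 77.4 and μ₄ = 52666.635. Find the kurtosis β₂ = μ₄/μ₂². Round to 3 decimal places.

μ₂² = 77.4² = 5990.76000
μ₄/μ₂² = 52666.635 / 5990.76000 = 8.79131
β₂ ≈ 8.791

8.791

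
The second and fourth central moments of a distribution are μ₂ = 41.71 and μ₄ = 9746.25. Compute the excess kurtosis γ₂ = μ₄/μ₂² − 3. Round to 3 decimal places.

2.602

μ₂² = 41.71² = 1739.72410
μ₄/μ₂² = 9746.25 / 1739.72410 = 5.60218
γ₂ = 5.60218 − 3 ≈ 2.602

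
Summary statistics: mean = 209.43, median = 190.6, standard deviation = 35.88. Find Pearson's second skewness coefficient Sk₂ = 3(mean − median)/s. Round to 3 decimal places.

Sk₂ = 3(209.43 − 190.6) / 35.88 = 3 × 18.8300 / 35.88
    = 56.4900 / 35.88 ≈ 1.574

1.574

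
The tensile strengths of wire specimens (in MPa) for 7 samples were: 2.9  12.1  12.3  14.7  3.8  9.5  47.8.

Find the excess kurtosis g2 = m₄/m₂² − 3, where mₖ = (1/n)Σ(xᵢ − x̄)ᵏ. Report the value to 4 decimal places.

1.4390

x̄ = 14.7286
Σ(xᵢ − x̄)² = 1393.2143 ⇒ m₂ = 199.03061
Σ(xᵢ − x̄)⁴ = 1230892.6269 ⇒ m₄ = 175841.80384
m₂² = 39613.18461
g2 = m₄/m₂² − 3 = 4.43897 − 3 ≈ 1.4390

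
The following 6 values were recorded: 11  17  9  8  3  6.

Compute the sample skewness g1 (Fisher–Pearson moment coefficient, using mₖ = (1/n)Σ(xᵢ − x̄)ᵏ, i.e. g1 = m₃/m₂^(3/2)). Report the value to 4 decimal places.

x̄ = (11 + 17 + 9 + 8 + 3 + 6) / 6 = 9.0000
deviations (xᵢ − x̄): 2.0000, 8.0000, 0.0000, -1.0000, -6.0000, -3.0000
Σ(xᵢ − x̄)² = 114.0000 ⇒ m₂ = 114.0000/6 = 19.00000
Σ(xᵢ − x̄)³ = 276.0000 ⇒ m₃ = 276.0000/6 = 46.00000
m₂^(3/2) = 19.00000^(1.5) = 82.81908
g1 = m₃ / m₂^(3/2) = 46.00000 / 82.81908 ≈ 0.5554

0.5554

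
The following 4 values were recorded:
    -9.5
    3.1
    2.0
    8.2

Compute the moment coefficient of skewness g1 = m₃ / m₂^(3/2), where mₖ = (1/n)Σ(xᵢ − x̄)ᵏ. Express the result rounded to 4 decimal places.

x̄ = (-9.5 + 3.1 + 2.0 + 8.2) / 4 = 0.9500
deviations (xᵢ − x̄): -10.4500, 2.1500, 1.0500, 7.2500
Σ(xᵢ − x̄)² = 167.4900 ⇒ m₂ = 167.4900/4 = 41.87250
Σ(xᵢ − x̄)³ = -748.9920 ⇒ m₃ = -748.9920/4 = -187.24800
m₂^(3/2) = 41.87250^(1.5) = 270.95261
g1 = m₃ / m₂^(3/2) = -187.24800 / 270.95261 ≈ -0.6911

-0.6911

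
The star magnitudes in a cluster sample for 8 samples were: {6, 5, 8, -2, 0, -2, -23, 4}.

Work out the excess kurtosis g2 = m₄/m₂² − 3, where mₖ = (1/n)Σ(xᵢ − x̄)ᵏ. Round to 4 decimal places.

1.6327

x̄ = -0.5000
Σ(xᵢ − x̄)² = 676.0000 ⇒ m₂ = 84.50000
Σ(xᵢ − x̄)⁴ = 264629.5000 ⇒ m₄ = 33078.68750
m₂² = 7140.25000
g2 = m₄/m₂² − 3 = 4.63271 − 3 ≈ 1.6327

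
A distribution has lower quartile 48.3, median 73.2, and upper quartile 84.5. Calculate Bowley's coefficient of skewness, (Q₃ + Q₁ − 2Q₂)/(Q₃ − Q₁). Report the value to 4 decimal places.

numerator: Q₃ + Q₁ − 2Q₂ = 84.5 + 48.3 − 2×73.2 = -13.6000
denominator: Q₃ − Q₁ = 84.5 − 48.3 = 36.2000
Bowley skewness = -13.6000 / 36.2000 ≈ -0.3757

-0.3757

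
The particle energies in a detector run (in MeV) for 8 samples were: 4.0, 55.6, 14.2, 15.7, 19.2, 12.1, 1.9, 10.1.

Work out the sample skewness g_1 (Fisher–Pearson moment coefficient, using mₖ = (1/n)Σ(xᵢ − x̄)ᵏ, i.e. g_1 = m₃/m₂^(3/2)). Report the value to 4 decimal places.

1.7374

x̄ = (4.0 + 55.6 + 14.2 + 15.7 + 19.2 + 12.1 + 1.9 + 10.1) / 8 = 16.6000
deviations (xᵢ − x̄): -12.6000, 39.0000, -2.4000, -0.9000, 2.6000, -4.5000, -14.7000, -6.5000
Σ(xᵢ − x̄)² = 1971.6800 ⇒ m₂ = 1971.6800/8 = 246.46000
Σ(xᵢ − x̄)³ = 53779.3740 ⇒ m₃ = 53779.3740/8 = 6722.42175
m₂^(3/2) = 246.46000^(1.5) = 3869.18652
g_1 = m₃ / m₂^(3/2) = 6722.42175 / 3869.18652 ≈ 1.7374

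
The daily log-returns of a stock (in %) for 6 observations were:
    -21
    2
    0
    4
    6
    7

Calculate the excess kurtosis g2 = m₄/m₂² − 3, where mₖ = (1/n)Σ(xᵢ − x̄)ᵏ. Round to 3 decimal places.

x̄ = -0.3333
Σ(xᵢ − x̄)² = 545.3333 ⇒ m₂ = 90.88889
Σ(xᵢ − x̄)⁴ = 187307.1111 ⇒ m₄ = 31217.85185
m₂² = 8260.79012
g2 = m₄/m₂² − 3 = 3.77904 − 3 ≈ 0.779

0.779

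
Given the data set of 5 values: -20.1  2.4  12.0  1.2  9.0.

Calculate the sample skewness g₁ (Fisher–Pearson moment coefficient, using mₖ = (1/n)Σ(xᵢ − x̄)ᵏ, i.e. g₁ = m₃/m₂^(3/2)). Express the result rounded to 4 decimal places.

-1.0352

x̄ = (-20.1 + 2.4 + 12.0 + 1.2 + 9.0) / 5 = 0.9000
deviations (xᵢ − x̄): -21.0000, 1.5000, 11.1000, 0.3000, 8.1000
Σ(xᵢ − x̄)² = 632.1600 ⇒ m₂ = 632.1600/5 = 126.43200
Σ(xᵢ − x̄)³ = -7358.5260 ⇒ m₃ = -7358.5260/5 = -1471.70520
m₂^(3/2) = 126.43200^(1.5) = 1421.62651
g₁ = m₃ / m₂^(3/2) = -1471.70520 / 1421.62651 ≈ -1.0352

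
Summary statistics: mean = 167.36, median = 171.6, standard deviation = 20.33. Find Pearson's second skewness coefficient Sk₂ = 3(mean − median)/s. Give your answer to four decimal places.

Sk₂ = 3(167.36 − 171.6) / 20.33 = 3 × -4.2400 / 20.33
    = -12.7200 / 20.33 ≈ -0.6257

-0.6257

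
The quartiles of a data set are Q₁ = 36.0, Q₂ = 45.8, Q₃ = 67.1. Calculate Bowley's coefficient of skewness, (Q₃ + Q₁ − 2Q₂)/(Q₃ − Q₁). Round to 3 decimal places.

numerator: Q₃ + Q₁ − 2Q₂ = 67.1 + 36.0 − 2×45.8 = 11.5000
denominator: Q₃ − Q₁ = 67.1 − 36.0 = 31.1000
Bowley skewness = 11.5000 / 31.1000 ≈ 0.370

0.370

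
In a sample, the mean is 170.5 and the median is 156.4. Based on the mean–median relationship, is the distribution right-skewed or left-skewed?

mean − median = 170.5 − 156.4 = 14.1
mean > median ⇒ the longer tail is on the right ⇒ right-skewed (positively skewed).

right-skewed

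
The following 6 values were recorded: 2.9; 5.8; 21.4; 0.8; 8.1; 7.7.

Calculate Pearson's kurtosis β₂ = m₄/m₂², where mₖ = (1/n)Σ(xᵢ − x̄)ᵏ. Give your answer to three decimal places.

3.262

x̄ = 7.7833
Σ(xᵢ − x̄)² = 262.0683 ⇒ m₂ = 43.67806
Σ(xᵢ − x̄)⁴ = 37340.5822 ⇒ m₄ = 6223.43037
m₂² = 1907.77254
β₂ = m₄/m₂² = 6223.43037 / 1907.77254 ≈ 3.262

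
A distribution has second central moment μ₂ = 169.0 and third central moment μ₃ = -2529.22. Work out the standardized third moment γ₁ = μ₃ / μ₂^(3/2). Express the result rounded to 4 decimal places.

-1.1512

σ = √μ₂ = √169.0 = 13.00000
σ³ = μ₂^(3/2) = 2197.00000
γ₁ = μ₃/σ³ = -2529.22 / 2197.00000 ≈ -1.1512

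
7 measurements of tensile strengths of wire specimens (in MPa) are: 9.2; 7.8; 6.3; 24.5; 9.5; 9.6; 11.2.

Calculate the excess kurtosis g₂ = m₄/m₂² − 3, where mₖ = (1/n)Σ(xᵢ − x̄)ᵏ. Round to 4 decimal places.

1.6072

x̄ = 11.1571
Σ(xᵢ − x̄)² = 221.8971 ⇒ m₂ = 31.69959
Σ(xᵢ − x̄)⁴ = 32407.0241 ⇒ m₄ = 4629.57487
m₂² = 1004.86412
g₂ = m₄/m₂² − 3 = 4.60717 − 3 ≈ 1.6072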